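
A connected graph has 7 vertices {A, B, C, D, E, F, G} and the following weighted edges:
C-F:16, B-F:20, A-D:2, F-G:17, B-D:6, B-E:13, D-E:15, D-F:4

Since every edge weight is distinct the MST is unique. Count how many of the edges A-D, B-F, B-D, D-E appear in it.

2

Kruskal's algorithm — process edges by increasing weight (ties by edge label):
A-D (2): add. Components now {A,D} {B} {C} {E} {F} {G}
D-F (4): add. Components now {A,D,F} {B} {C} {E} {G}
B-D (6): add. Components now {A,B,D,F} {C} {E} {G}
B-E (13): add. Components now {A,B,D,E,F} {C} {G}
D-E (15): skip — D and E already connected.
C-F (16): add. Components now {A,B,C,D,E,F} {G}
F-G (17): add. Components now {A,B,C,D,E,F,G}
MST edge set: {A-D, D-F, B-D, B-E, C-F, F-G}.
Of the listed edges, {A-D, B-D} are in the MST → 2.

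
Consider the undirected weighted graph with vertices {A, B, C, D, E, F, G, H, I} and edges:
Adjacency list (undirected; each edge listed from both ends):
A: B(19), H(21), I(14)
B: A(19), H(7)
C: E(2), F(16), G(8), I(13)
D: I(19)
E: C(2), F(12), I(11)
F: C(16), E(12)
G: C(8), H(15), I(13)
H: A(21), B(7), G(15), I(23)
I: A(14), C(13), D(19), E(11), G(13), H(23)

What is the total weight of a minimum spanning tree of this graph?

88

Kruskal's algorithm — process edges by increasing weight (ties by edge label):
C E (2): add — endpoints in different components.
B H (7): add — endpoints in different components.
C G (8): add — endpoints in different components.
E I (11): add — endpoints in different components.
E F (12): add — endpoints in different components.
C I (13): skip — C and I already connected.
G I (13): skip — G and I already connected.
A I (14): add — endpoints in different components.
G H (15): add — endpoints in different components.
C F (16): skip — C and F already connected.
A B (19): skip — A and B already connected.
D I (19): add — endpoints in different components.
MST edges: C E, B H, C G, E I, E F, A I, G H, D I; total weight 2+7+8+11+12+14+15+19 = 88.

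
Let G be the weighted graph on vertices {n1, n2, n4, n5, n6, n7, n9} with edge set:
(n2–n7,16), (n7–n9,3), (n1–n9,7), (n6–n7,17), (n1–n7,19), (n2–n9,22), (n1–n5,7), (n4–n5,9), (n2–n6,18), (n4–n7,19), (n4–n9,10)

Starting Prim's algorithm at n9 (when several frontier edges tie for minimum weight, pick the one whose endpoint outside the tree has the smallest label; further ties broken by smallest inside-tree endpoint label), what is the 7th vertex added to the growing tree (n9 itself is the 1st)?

Grow the tree from n9 using Prim:
Step 1: frontier [n7–n9 3, n1–n9 7, n4–n9 10, n2–n9 22] → take n7–n9 (3); add n7.
Step 2: frontier [n2–n7 16, n6–n7 17, n1–n7 19, n4–n7 19, n1–n9 7, n4–n9 10, n2–n9 22] → take n1–n9 (7); add n1.
Step 3: frontier [n1–n5 7, n2–n7 16, n6–n7 17, n4–n7 19, n4–n9 10, n2–n9 22] → take n1–n5 (7); add n5.
Step 4: frontier [n4–n5 9, n2–n7 16, n6–n7 17, n4–n7 19, n4–n9 10, n2–n9 22] → take n4–n5 (9); add n4.
Step 5: frontier [n2–n7 16, n6–n7 17, n2–n9 22] → take n2–n7 (16); add n2.
Step 6: frontier [n2–n6 18, n6–n7 17] → take n6–n7 (17); add n6.
Vertex order: n9, n7, n1, n5, n4, n2, n6. The 7th vertex is n6.

n6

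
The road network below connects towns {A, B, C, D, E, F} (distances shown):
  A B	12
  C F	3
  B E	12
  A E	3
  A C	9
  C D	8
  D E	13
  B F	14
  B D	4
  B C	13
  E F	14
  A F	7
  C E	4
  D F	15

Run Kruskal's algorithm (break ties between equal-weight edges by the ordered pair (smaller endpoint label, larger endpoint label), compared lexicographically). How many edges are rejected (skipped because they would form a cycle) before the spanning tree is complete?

Kruskal's algorithm — process edges by increasing weight (ties by edge label):
A E (3): add. Components now {A,E} {B} {C} {D} {F}
C F (3): add. Components now {A,E} {B} {C,F} {D}
B D (4): add. Components now {A,E} {B,D} {C,F}
C E (4): add. Components now {A,C,E,F} {B,D}
A F (7): skip — A and F already connected.
C D (8): add. Components now {A,B,C,D,E,F}
Edges rejected before the tree was complete: 1.

1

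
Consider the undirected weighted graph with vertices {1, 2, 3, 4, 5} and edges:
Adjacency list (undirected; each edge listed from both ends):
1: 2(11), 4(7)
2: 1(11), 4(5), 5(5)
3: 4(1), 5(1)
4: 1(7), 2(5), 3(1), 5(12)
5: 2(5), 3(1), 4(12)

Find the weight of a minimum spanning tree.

Sort edges by weight, then run Kruskal:
3-4 (1): add — endpoints in different components.
3-5 (1): add — endpoints in different components.
2-4 (5): add — endpoints in different components.
2-5 (5): skip — 2 and 5 already connected.
1-4 (7): add — endpoints in different components.
MST edges: 3-4, 3-5, 2-4, 1-4; total weight 1+1+5+7 = 14.

14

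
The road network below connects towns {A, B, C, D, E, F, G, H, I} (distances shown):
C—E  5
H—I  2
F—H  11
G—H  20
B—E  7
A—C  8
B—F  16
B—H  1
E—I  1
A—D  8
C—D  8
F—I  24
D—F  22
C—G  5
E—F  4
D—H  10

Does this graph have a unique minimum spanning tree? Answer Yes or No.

Kruskal's algorithm — process edges by increasing weight (ties by edge label):
B—H (1): add — endpoints in different components.
E—I (1): add — endpoints in different components.
H—I (2): add — endpoints in different components.
E—F (4): add — endpoints in different components.
C—E (5): add — endpoints in different components.
C—G (5): add — endpoints in different components.
B—E (7): skip — B and E already connected.
A—C (8): add — endpoints in different components.
A—D (8): add — endpoints in different components.
Non-tree edge C—D has weight 8, equal to the heaviest edge on its tree cycle — swapping gives another MST of the same weight. Not unique.

No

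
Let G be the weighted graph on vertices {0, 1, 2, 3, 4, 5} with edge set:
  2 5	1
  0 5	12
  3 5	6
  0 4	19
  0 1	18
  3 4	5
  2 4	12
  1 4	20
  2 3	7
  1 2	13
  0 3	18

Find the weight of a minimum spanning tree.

Prim, starting at 0.
Step 1: cheapest edge leaving the tree is 0 5 (12); add 5.
Step 2: cheapest edge leaving the tree is 2 5 (1); add 2.
Step 3: cheapest edge leaving the tree is 3 5 (6); add 3.
Step 4: cheapest edge leaving the tree is 3 4 (5); add 4.
Step 5: cheapest edge leaving the tree is 1 2 (13); add 1.
MST edges: 0 5, 2 5, 3 5, 3 4, 1 2; total weight 12+1+6+5+13 = 37.

37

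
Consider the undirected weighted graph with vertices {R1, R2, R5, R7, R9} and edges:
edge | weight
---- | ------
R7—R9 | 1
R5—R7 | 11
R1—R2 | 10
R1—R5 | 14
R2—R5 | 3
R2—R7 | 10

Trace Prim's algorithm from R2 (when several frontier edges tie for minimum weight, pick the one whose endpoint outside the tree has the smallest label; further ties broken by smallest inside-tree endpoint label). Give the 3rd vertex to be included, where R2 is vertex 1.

Grow the tree from R2 using Prim:
Step 1: cheapest edge leaving the tree is R2—R5 (3); add R5.
Step 2: cheapest edge leaving the tree is R1—R2 (10); add R1.
Step 3: cheapest edge leaving the tree is R2—R7 (10); add R7.
Step 4: cheapest edge leaving the tree is R7—R9 (1); add R9.
Vertex order: R2, R5, R1, R7, R9. The 3rd vertex is R1.

R1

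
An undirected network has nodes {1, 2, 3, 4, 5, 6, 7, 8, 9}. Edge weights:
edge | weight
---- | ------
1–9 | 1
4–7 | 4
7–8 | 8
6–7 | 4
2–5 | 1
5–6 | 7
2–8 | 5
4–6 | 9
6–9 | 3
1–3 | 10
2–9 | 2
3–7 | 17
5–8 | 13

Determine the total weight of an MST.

30

Sort edges by weight, then run Kruskal:
1–9 (1): add — endpoints in different components.
2–5 (1): add — endpoints in different components.
2–9 (2): add — endpoints in different components.
6–9 (3): add — endpoints in different components.
4–7 (4): add — endpoints in different components.
6–7 (4): add — endpoints in different components.
2–8 (5): add — endpoints in different components.
5–6 (7): skip — 5 and 6 already connected.
7–8 (8): skip — 7 and 8 already connected.
4–6 (9): skip — 4 and 6 already connected.
1–3 (10): add — endpoints in different components.
MST edges: 1–9, 2–5, 2–9, 6–9, 4–7, 6–7, 2–8, 1–3; total weight 1+1+2+3+4+4+5+10 = 30.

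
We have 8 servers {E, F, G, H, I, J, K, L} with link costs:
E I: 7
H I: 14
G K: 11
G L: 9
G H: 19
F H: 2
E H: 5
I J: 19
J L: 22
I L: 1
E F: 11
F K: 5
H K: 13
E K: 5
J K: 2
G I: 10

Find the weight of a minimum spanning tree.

31

Grow the tree from L using Prim:
Step 1: cheapest edge leaving the tree is I L (1); add I.
Step 2: cheapest edge leaving the tree is E I (7); add E.
Step 3: cheapest edge leaving the tree is E H (5); add H.
Step 4: cheapest edge leaving the tree is F H (2); add F.
Step 5: cheapest edge leaving the tree is E K (5); add K.
Step 6: cheapest edge leaving the tree is J K (2); add J.
Step 7: cheapest edge leaving the tree is G L (9); add G.
MST edges: I L, E I, E H, F H, E K, J K, G L; total weight 1+7+5+2+5+2+9 = 31.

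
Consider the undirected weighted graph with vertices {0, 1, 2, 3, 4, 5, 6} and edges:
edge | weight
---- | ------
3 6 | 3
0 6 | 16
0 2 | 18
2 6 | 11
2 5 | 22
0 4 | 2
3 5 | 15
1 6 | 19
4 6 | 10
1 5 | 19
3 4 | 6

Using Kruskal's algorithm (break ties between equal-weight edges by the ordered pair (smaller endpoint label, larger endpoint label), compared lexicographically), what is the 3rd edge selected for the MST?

Kruskal's algorithm — process edges by increasing weight (ties by edge label):
0 4 (2): add. Components now {0,4} {1} {2} {3} {5} {6}
3 6 (3): add. Components now {0,4} {1} {2} {3,6} {5}
3 4 (6): add. Components now {0,3,4,6} {1} {2} {5}
4 6 (10): skip — 4 and 6 already connected.
2 6 (11): add. Components now {0,2,3,4,6} {1} {5}
3 5 (15): add. Components now {0,2,3,4,5,6} {1}
0 6 (16): skip — 0 and 6 already connected.
0 2 (18): skip — 0 and 2 already connected.
1 5 (19): add. Components now {0,1,2,3,4,5,6}
The 3rd edge added is 3 4.

3-4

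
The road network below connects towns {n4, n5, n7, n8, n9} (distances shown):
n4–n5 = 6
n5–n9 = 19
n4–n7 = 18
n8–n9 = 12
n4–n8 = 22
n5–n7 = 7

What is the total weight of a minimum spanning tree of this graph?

44

Grow the tree from n8 using Prim:
Step 1: cheapest edge leaving the tree is n8–n9 (12); add n9.
Step 2: cheapest edge leaving the tree is n5–n9 (19); add n5.
Step 3: cheapest edge leaving the tree is n4–n5 (6); add n4.
Step 4: cheapest edge leaving the tree is n5–n7 (7); add n7.
MST edges: n8–n9, n5–n9, n4–n5, n5–n7; total weight 12+19+6+7 = 44.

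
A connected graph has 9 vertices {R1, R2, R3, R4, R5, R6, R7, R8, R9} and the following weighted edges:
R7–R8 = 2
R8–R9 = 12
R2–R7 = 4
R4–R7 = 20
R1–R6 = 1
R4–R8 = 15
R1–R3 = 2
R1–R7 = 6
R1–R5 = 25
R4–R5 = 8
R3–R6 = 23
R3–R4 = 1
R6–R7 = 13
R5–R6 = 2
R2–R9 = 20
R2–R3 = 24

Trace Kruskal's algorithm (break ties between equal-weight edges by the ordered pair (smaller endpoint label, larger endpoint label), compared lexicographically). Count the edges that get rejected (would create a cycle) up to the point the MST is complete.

Kruskal: consider edges lightest-first.
R1–R6 (1): add — endpoints in different components.
R3–R4 (1): add — endpoints in different components.
R1–R3 (2): add — endpoints in different components.
R5–R6 (2): add — endpoints in different components.
R7–R8 (2): add — endpoints in different components.
R2–R7 (4): add — endpoints in different components.
R1–R7 (6): add — endpoints in different components.
R4–R5 (8): skip — R4 and R5 already connected.
R8–R9 (12): add — endpoints in different components.
Edges rejected before the tree was complete: 1.

1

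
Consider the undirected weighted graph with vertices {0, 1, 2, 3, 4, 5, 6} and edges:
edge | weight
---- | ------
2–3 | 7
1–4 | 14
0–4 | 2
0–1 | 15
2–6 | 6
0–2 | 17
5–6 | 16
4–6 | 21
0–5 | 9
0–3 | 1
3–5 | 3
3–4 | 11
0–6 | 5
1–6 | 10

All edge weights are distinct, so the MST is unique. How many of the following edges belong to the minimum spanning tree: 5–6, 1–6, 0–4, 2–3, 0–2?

Sort edges by weight, then run Kruskal:
0–3 (1): add — endpoints in different components.
0–4 (2): add — endpoints in different components.
3–5 (3): add — endpoints in different components.
0–6 (5): add — endpoints in different components.
2–6 (6): add — endpoints in different components.
2–3 (7): skip — 2 and 3 already connected.
0–5 (9): skip — 0 and 5 already connected.
1–6 (10): add — endpoints in different components.
MST edge set: {0–3, 0–4, 3–5, 0–6, 2–6, 1–6}.
Of the listed edges, {1–6, 0–4} are in the MST → 2.

2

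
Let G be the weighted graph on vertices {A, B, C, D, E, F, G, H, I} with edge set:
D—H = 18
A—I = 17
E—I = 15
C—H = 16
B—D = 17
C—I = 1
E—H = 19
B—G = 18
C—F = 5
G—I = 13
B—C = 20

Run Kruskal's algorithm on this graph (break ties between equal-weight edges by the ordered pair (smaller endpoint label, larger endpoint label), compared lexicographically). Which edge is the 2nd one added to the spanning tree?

C-F

Kruskal: consider edges lightest-first.
C—I (1): add — endpoints in different components.
C—F (5): add — endpoints in different components.
G—I (13): add — endpoints in different components.
E—I (15): add — endpoints in different components.
C—H (16): add — endpoints in different components.
A—I (17): add — endpoints in different components.
B—D (17): add — endpoints in different components.
B—G (18): add — endpoints in different components.
The 2nd edge added is C—F.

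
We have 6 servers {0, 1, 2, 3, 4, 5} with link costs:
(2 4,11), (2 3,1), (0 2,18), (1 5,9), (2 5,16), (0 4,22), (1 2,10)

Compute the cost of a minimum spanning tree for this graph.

Prim's algorithm from 4:
Step 1: frontier [2 4 11, 0 4 22] → take 2 4 (11); add 2.
Step 2: frontier [2 3 1, 1 2 10, 2 5 16, 0 2 18, 0 4 22] → take 2 3 (1); add 3.
Step 3: frontier [1 2 10, 2 5 16, 0 2 18, 0 4 22] → take 1 2 (10); add 1.
Step 4: frontier [1 5 9, 2 5 16, 0 2 18, 0 4 22] → take 1 5 (9); add 5.
Step 5: frontier [0 2 18, 0 4 22] → take 0 2 (18); add 0.
MST edges: 2 4, 2 3, 1 2, 1 5, 0 2; total weight 11+1+10+9+18 = 49.

49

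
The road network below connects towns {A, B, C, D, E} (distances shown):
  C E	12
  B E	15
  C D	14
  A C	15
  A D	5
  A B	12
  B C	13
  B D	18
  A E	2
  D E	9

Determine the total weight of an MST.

31

Prim, starting at B.
Step 1: cheapest edge leaving the tree is A B (12); add A.
Step 2: cheapest edge leaving the tree is A E (2); add E.
Step 3: cheapest edge leaving the tree is A D (5); add D.
Step 4: cheapest edge leaving the tree is C E (12); add C.
MST edges: A B, A E, A D, C E; total weight 12+2+5+12 = 31.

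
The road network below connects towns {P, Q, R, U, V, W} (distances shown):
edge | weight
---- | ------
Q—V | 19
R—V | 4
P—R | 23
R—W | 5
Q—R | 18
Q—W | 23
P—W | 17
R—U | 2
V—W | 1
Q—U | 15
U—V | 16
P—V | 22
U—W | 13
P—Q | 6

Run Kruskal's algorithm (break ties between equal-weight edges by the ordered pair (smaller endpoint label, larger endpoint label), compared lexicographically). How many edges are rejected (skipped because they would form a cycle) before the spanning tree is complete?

2

Kruskal's algorithm — process edges by increasing weight (ties by edge label):
V—W (1): add — endpoints in different components.
R—U (2): add — endpoints in different components.
R—V (4): add — endpoints in different components.
R—W (5): skip — W and R already connected.
P—Q (6): add — endpoints in different components.
U—W (13): skip — U and W already connected.
Q—U (15): add — endpoints in different components.
Edges rejected before the tree was complete: 2.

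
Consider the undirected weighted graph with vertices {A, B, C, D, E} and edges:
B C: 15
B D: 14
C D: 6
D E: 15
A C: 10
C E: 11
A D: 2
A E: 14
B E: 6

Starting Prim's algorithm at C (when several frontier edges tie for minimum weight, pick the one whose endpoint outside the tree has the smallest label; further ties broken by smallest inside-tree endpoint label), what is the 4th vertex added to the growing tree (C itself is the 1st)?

Prim's algorithm from C:
Step 1: frontier [C D 6, A C 10, C E 11, B C 15] → take C D (6); add D.
Step 2: frontier [A C 10, C E 11, B C 15, A D 2, B D 14, D E 15] → take A D (2); add A.
Step 3: frontier [A E 14, C E 11, B C 15, B D 14, D E 15] → take C E (11); add E.
Step 4: frontier [B C 15, B D 14, B E 6] → take B E (6); add B.
Vertex order: C, D, A, E, B. The 4th vertex is E.

E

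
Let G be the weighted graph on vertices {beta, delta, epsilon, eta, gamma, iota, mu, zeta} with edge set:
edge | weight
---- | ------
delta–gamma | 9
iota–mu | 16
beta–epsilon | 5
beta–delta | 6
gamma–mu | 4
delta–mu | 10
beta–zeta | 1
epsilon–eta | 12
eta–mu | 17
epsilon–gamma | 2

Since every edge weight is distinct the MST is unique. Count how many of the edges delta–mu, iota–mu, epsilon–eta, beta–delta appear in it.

3

Kruskal's algorithm — process edges by increasing weight (ties by edge label):
beta–zeta (1): add — endpoints in different components.
epsilon–gamma (2): add — endpoints in different components.
gamma–mu (4): add — endpoints in different components.
beta–epsilon (5): add — endpoints in different components.
beta–delta (6): add — endpoints in different components.
delta–gamma (9): skip — gamma and delta already connected.
delta–mu (10): skip — mu and delta already connected.
epsilon–eta (12): add — endpoints in different components.
iota–mu (16): add — endpoints in different components.
MST edge set: {beta–zeta, epsilon–gamma, gamma–mu, beta–epsilon, beta–delta, epsilon–eta, iota–mu}.
Of the listed edges, {iota–mu, epsilon–eta, beta–delta} are in the MST → 3.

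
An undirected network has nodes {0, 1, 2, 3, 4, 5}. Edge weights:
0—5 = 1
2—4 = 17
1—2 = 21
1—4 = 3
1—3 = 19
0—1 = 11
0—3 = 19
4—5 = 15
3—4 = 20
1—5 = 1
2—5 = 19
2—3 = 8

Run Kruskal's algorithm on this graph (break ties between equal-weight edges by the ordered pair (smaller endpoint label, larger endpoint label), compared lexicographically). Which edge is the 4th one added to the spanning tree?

Kruskal's algorithm — process edges by increasing weight (ties by edge label):
0—5 (1): add. Components now {0,5} {1} {2} {3} {4}
1—5 (1): add. Components now {0,1,5} {2} {3} {4}
1—4 (3): add. Components now {0,1,4,5} {2} {3}
2—3 (8): add. Components now {0,1,4,5} {2,3}
0—1 (11): skip — 0 and 1 already connected.
4—5 (15): skip — 4 and 5 already connected.
2—4 (17): add. Components now {0,1,2,3,4,5}
The 4th edge added is 2—3.

2-3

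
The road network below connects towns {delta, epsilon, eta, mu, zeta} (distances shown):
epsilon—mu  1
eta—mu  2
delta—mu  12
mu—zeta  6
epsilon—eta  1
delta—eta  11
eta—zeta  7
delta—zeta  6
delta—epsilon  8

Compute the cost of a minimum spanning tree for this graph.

Prim, starting at delta.
Step 1: cheapest edge leaving the tree is delta—zeta (6); add zeta.
Step 2: cheapest edge leaving the tree is mu—zeta (6); add mu.
Step 3: cheapest edge leaving the tree is epsilon—mu (1); add epsilon.
Step 4: cheapest edge leaving the tree is epsilon—eta (1); add eta.
MST edges: delta—zeta, mu—zeta, epsilon—mu, epsilon—eta; total weight 6+6+1+1 = 14.

14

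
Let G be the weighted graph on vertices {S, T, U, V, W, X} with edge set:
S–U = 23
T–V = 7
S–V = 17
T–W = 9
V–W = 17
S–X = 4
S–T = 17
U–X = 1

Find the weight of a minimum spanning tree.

Prim's algorithm from W:
Step 1: cheapest edge leaving the tree is T–W (9); add T.
Step 2: cheapest edge leaving the tree is T–V (7); add V.
Step 3: cheapest edge leaving the tree is S–T (17); add S.
Step 4: cheapest edge leaving the tree is S–X (4); add X.
Step 5: cheapest edge leaving the tree is U–X (1); add U.
MST edges: T–W, T–V, S–T, S–X, U–X; total weight 9+7+17+4+1 = 38.

38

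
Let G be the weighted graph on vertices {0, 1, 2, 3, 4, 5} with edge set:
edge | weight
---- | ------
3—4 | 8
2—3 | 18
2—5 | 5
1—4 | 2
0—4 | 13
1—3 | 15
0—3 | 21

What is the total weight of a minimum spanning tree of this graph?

Sort edges by weight, then run Kruskal:
1—4 (2): add. Components now {0} {1,4} {2} {3} {5}
2—5 (5): add. Components now {0} {1,4} {2,5} {3}
3—4 (8): add. Components now {0} {1,3,4} {2,5}
0—4 (13): add. Components now {0,1,3,4} {2,5}
1—3 (15): skip — 1 and 3 already connected.
2—3 (18): add. Components now {0,1,2,3,4,5}
MST edges: 1—4, 2—5, 3—4, 0—4, 2—3; total weight 2+5+8+13+18 = 46.

46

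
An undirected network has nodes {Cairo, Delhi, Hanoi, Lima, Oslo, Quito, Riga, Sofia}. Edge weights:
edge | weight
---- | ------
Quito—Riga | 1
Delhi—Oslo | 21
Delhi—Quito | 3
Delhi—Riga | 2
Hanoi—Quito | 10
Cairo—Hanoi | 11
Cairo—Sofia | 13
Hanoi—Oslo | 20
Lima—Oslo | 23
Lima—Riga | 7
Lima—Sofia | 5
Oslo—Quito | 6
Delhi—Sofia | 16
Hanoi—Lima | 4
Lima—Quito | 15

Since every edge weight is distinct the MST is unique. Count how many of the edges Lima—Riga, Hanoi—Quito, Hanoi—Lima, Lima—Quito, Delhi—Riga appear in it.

Kruskal: consider edges lightest-first.
Quito—Riga (1): add — endpoints in different components.
Delhi—Riga (2): add — endpoints in different components.
Delhi—Quito (3): skip — Quito and Delhi already connected.
Hanoi—Lima (4): add — endpoints in different components.
Lima—Sofia (5): add — endpoints in different components.
Oslo—Quito (6): add — endpoints in different components.
Lima—Riga (7): add — endpoints in different components.
Hanoi—Quito (10): skip — Quito and Hanoi already connected.
Cairo—Hanoi (11): add — endpoints in different components.
MST edge set: {Quito—Riga, Delhi—Riga, Hanoi—Lima, Lima—Sofia, Oslo—Quito, Lima—Riga, Cairo—Hanoi}.
Of the listed edges, {Lima—Riga, Hanoi—Lima, Delhi—Riga} are in the MST → 3.

3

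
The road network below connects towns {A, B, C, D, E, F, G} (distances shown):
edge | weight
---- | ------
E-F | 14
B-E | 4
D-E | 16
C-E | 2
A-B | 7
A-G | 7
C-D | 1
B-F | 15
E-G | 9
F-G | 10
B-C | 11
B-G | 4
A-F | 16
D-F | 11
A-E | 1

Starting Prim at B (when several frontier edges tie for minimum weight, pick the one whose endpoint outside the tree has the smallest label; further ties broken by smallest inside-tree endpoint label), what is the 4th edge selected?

C-D

Grow the tree from B using Prim:
Step 1: cheapest edge leaving the tree is B-E (4); add E.
Step 2: cheapest edge leaving the tree is A-E (1); add A.
Step 3: cheapest edge leaving the tree is C-E (2); add C.
Step 4: cheapest edge leaving the tree is C-D (1); add D.
Step 5: cheapest edge leaving the tree is B-G (4); add G.
Step 6: cheapest edge leaving the tree is F-G (10); add F.
The 4th edge added is C-D.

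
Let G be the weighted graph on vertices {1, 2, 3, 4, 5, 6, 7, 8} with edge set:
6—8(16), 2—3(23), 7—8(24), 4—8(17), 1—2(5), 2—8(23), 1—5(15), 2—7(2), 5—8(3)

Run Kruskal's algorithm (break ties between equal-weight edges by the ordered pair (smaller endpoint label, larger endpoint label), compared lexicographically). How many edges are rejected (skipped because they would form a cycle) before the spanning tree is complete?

Sort edges by weight, then run Kruskal:
2—7 (2): add — endpoints in different components.
5—8 (3): add — endpoints in different components.
1—2 (5): add — endpoints in different components.
1—5 (15): add — endpoints in different components.
6—8 (16): add — endpoints in different components.
4—8 (17): add — endpoints in different components.
2—3 (23): add — endpoints in different components.
Edges rejected before the tree was complete: 0.

0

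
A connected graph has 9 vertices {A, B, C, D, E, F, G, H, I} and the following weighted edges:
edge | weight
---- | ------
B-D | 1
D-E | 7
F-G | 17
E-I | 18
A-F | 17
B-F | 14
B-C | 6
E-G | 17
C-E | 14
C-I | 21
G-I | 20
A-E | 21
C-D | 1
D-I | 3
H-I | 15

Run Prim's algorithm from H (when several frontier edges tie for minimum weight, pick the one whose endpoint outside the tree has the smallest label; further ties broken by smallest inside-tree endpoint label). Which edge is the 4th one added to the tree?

Prim's algorithm from H:
Step 1: cheapest edge leaving the tree is H-I (15); add I.
Step 2: cheapest edge leaving the tree is D-I (3); add D.
Step 3: cheapest edge leaving the tree is B-D (1); add B.
Step 4: cheapest edge leaving the tree is C-D (1); add C.
Step 5: cheapest edge leaving the tree is D-E (7); add E.
Step 6: cheapest edge leaving the tree is B-F (14); add F.
Step 7: cheapest edge leaving the tree is A-F (17); add A.
Step 8: cheapest edge leaving the tree is E-G (17); add G.
The 4th edge added is C-D.

C-D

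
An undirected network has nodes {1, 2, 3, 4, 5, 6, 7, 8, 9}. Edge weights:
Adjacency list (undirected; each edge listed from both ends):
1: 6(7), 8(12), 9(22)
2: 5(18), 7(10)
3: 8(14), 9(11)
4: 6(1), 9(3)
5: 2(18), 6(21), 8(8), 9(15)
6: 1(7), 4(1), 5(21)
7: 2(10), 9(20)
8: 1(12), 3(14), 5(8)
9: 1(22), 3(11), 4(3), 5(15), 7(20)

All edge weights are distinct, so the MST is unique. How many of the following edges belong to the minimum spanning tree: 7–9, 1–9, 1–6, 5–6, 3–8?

1

Kruskal: consider edges lightest-first.
4–6 (1): add — endpoints in different components.
4–9 (3): add — endpoints in different components.
1–6 (7): add — endpoints in different components.
5–8 (8): add — endpoints in different components.
2–7 (10): add — endpoints in different components.
3–9 (11): add — endpoints in different components.
1–8 (12): add — endpoints in different components.
3–8 (14): skip — 3 and 8 already connected.
5–9 (15): skip — 5 and 9 already connected.
2–5 (18): add — endpoints in different components.
MST edge set: {4–6, 4–9, 1–6, 5–8, 2–7, 3–9, 1–8, 2–5}.
Of the listed edges, {1–6} are in the MST → 1.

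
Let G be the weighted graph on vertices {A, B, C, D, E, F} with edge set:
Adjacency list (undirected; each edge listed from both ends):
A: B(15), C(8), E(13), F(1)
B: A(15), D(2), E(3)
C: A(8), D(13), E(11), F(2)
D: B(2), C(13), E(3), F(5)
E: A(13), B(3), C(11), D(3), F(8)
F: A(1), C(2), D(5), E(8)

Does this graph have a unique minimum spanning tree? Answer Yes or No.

No

Kruskal's algorithm — process edges by increasing weight (ties by edge label):
A–F (1): add — endpoints in different components.
B–D (2): add — endpoints in different components.
C–F (2): add — endpoints in different components.
B–E (3): add — endpoints in different components.
D–E (3): skip — D and E already connected.
D–F (5): add — endpoints in different components.
Non-tree edge D–E has weight 3, equal to the heaviest edge on its tree cycle — swapping gives another MST of the same weight. Not unique.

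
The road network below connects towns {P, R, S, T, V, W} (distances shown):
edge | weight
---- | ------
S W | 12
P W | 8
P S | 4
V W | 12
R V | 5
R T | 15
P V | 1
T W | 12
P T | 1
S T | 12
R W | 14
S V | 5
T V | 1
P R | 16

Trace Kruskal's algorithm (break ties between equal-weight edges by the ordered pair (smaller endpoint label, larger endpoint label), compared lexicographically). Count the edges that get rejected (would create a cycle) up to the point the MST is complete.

Kruskal's algorithm — process edges by increasing weight (ties by edge label):
P T (1): add. Components now {P,T} {W} {R} {S} {V}
P V (1): add. Components now {P,T,V} {W} {R} {S}
T V (1): skip — T and V already connected.
P S (4): add. Components now {P,S,T,V} {W} {R}
R V (5): add. Components now {P,R,S,T,V} {W}
S V (5): skip — S and V already connected.
P W (8): add. Components now {P,R,S,T,V,W}
Edges rejected before the tree was complete: 2.

2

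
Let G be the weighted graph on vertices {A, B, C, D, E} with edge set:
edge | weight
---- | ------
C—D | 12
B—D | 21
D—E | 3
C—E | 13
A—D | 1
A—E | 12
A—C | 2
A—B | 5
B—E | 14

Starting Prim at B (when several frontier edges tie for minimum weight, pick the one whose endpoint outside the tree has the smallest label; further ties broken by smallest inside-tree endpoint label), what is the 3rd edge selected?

A-C

Grow the tree from B using Prim:
Step 1: cheapest edge leaving the tree is A—B (5); add A.
Step 2: cheapest edge leaving the tree is A—D (1); add D.
Step 3: cheapest edge leaving the tree is A—C (2); add C.
Step 4: cheapest edge leaving the tree is D—E (3); add E.
The 3rd edge added is A—C.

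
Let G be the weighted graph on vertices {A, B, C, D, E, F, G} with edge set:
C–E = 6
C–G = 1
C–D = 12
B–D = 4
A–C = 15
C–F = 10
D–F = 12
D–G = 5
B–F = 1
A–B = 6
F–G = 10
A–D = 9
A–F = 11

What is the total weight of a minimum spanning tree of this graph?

23

Kruskal's algorithm — process edges by increasing weight (ties by edge label):
B–F (1): add — endpoints in different components.
C–G (1): add — endpoints in different components.
B–D (4): add — endpoints in different components.
D–G (5): add — endpoints in different components.
A–B (6): add — endpoints in different components.
C–E (6): add — endpoints in different components.
MST edges: B–F, C–G, B–D, D–G, A–B, C–E; total weight 1+1+4+5+6+6 = 23.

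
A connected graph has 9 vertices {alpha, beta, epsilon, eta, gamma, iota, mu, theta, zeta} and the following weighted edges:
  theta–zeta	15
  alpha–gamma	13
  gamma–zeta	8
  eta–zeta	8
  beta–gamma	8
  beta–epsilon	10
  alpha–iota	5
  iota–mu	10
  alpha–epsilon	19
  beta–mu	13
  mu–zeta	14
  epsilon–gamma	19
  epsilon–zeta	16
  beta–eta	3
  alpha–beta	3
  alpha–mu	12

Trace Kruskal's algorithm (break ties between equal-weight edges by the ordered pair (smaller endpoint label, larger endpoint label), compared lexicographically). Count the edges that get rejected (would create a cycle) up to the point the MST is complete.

Kruskal's algorithm — process edges by increasing weight (ties by edge label):
alpha–beta (3): add — endpoints in different components.
beta–eta (3): add — endpoints in different components.
alpha–iota (5): add — endpoints in different components.
beta–gamma (8): add — endpoints in different components.
eta–zeta (8): add — endpoints in different components.
gamma–zeta (8): skip — gamma and zeta already connected.
beta–epsilon (10): add — endpoints in different components.
iota–mu (10): add — endpoints in different components.
alpha–mu (12): skip — alpha and mu already connected.
alpha–gamma (13): skip — gamma and alpha already connected.
beta–mu (13): skip — mu and beta already connected.
mu–zeta (14): skip — mu and zeta already connected.
theta–zeta (15): add — endpoints in different components.
Edges rejected before the tree was complete: 5.

5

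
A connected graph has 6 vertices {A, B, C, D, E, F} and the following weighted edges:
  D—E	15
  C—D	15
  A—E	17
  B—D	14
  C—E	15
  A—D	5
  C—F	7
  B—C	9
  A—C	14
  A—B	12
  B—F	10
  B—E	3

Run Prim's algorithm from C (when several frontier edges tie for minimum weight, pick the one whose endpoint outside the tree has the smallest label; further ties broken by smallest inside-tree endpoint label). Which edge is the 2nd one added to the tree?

B-C

Grow the tree from C using Prim:
Step 1: cheapest edge leaving the tree is C—F (7); add F.
Step 2: cheapest edge leaving the tree is B—C (9); add B.
Step 3: cheapest edge leaving the tree is B—E (3); add E.
Step 4: cheapest edge leaving the tree is A—B (12); add A.
Step 5: cheapest edge leaving the tree is A—D (5); add D.
The 2nd edge added is B—C.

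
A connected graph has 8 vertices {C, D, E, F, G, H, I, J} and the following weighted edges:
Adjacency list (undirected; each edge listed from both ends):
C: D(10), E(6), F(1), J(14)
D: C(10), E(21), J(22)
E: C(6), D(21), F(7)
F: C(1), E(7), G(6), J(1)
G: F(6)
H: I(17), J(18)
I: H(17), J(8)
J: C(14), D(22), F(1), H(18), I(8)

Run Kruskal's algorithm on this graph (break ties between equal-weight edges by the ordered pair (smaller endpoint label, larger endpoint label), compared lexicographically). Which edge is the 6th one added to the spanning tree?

C-D

Sort edges by weight, then run Kruskal:
C F (1): add — endpoints in different components.
F J (1): add — endpoints in different components.
C E (6): add — endpoints in different components.
F G (6): add — endpoints in different components.
E F (7): skip — E and F already connected.
I J (8): add — endpoints in different components.
C D (10): add — endpoints in different components.
C J (14): skip — C and J already connected.
H I (17): add — endpoints in different components.
The 6th edge added is C D.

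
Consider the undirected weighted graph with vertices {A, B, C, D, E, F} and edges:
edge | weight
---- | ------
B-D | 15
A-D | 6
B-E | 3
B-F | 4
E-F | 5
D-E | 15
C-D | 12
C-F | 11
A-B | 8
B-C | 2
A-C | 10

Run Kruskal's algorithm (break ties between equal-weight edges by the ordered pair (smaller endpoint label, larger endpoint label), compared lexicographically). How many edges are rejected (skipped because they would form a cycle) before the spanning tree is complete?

1

Kruskal: consider edges lightest-first.
B-C (2): add. Components now {A} {B,C} {D} {E} {F}
B-E (3): add. Components now {A} {B,C,E} {D} {F}
B-F (4): add. Components now {A} {B,C,E,F} {D}
E-F (5): skip — E and F already connected.
A-D (6): add. Components now {A,D} {B,C,E,F}
A-B (8): add. Components now {A,B,C,D,E,F}
Edges rejected before the tree was complete: 1.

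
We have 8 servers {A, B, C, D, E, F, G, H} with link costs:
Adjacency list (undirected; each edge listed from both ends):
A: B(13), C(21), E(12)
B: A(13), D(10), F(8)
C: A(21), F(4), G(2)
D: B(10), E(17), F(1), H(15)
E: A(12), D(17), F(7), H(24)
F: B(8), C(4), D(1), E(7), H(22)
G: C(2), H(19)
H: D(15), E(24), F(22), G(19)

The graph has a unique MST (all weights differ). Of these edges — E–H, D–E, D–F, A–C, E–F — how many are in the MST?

Kruskal's algorithm — process edges by increasing weight (ties by edge label):
D–F (1): add — endpoints in different components.
C–G (2): add — endpoints in different components.
C–F (4): add — endpoints in different components.
E–F (7): add — endpoints in different components.
B–F (8): add — endpoints in different components.
B–D (10): skip — B and D already connected.
A–E (12): add — endpoints in different components.
A–B (13): skip — A and B already connected.
D–H (15): add — endpoints in different components.
MST edge set: {D–F, C–G, C–F, E–F, B–F, A–E, D–H}.
Of the listed edges, {D–F, E–F} are in the MST → 2.

2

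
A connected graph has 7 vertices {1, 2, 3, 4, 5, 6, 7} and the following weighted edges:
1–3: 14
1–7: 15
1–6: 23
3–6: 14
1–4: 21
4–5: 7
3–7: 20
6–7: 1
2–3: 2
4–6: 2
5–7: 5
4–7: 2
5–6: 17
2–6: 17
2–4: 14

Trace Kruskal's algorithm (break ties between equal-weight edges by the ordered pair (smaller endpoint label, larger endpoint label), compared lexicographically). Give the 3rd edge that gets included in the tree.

4-6

Sort edges by weight, then run Kruskal:
6–7 (1): add. Components now {1} {2} {3} {4} {5} {6,7}
2–3 (2): add. Components now {1} {2,3} {4} {5} {6,7}
4–6 (2): add. Components now {1} {2,3} {4,6,7} {5}
4–7 (2): skip — 4 and 7 already connected.
5–7 (5): add. Components now {1} {2,3} {4,5,6,7}
4–5 (7): skip — 4 and 5 already connected.
1–3 (14): add. Components now {1,2,3} {4,5,6,7}
2–4 (14): add. Components now {1,2,3,4,5,6,7}
The 3rd edge added is 4–6.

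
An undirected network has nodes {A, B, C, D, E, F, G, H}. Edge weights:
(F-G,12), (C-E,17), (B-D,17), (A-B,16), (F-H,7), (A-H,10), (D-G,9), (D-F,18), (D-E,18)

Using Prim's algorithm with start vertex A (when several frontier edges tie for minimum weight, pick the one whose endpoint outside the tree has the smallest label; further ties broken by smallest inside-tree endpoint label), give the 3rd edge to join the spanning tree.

Prim's algorithm from A:
Step 1: cheapest edge leaving the tree is A-H (10); add H.
Step 2: cheapest edge leaving the tree is F-H (7); add F.
Step 3: cheapest edge leaving the tree is F-G (12); add G.
Step 4: cheapest edge leaving the tree is D-G (9); add D.
Step 5: cheapest edge leaving the tree is A-B (16); add B.
Step 6: cheapest edge leaving the tree is D-E (18); add E.
Step 7: cheapest edge leaving the tree is C-E (17); add C.
The 3rd edge added is F-G.

F-G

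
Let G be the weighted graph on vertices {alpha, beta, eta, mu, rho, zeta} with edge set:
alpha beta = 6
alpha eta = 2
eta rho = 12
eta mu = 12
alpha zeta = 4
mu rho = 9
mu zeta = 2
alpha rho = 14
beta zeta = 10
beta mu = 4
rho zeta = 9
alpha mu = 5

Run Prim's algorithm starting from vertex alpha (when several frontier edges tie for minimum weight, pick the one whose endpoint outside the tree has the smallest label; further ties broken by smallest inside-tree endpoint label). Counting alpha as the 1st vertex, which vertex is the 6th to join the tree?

Prim's algorithm from alpha:
Step 1: frontier [alpha eta 2, alpha zeta 4, alpha mu 5, alpha beta 6, alpha rho 14] → take alpha eta (2); add eta.
Step 2: frontier [alpha zeta 4, alpha mu 5, alpha beta 6, alpha rho 14, eta mu 12, eta rho 12] → take alpha zeta (4); add zeta.
Step 3: frontier [alpha mu 5, alpha beta 6, alpha rho 14, eta mu 12, eta rho 12, mu zeta 2, rho zeta 9, beta zeta 10] → take mu zeta (2); add mu.
Step 4: frontier [alpha beta 6, alpha rho 14, eta rho 12, beta mu 4, mu rho 9, rho zeta 9, beta zeta 10] → take beta mu (4); add beta.
Step 5: frontier [alpha rho 14, eta rho 12, mu rho 9, rho zeta 9] → take mu rho (9); add rho.
Vertex order: alpha, eta, zeta, mu, beta, rho. The 6th vertex is rho.

rho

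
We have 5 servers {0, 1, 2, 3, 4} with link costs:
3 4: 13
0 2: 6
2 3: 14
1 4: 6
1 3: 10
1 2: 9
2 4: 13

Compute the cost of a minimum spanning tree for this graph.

Prim's algorithm from 4:
Step 1: cheapest edge leaving the tree is 1 4 (6); add 1.
Step 2: cheapest edge leaving the tree is 1 2 (9); add 2.
Step 3: cheapest edge leaving the tree is 0 2 (6); add 0.
Step 4: cheapest edge leaving the tree is 1 3 (10); add 3.
MST edges: 1 4, 1 2, 0 2, 1 3; total weight 6+9+6+10 = 31.

31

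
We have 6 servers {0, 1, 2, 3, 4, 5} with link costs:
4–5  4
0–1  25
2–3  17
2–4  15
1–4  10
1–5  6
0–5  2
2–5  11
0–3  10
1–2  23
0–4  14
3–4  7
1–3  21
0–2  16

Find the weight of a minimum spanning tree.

30

Prim's algorithm from 3:
Step 1: frontier [3–4 7, 0–3 10, 2–3 17, 1–3 21] → take 3–4 (7); add 4.
Step 2: frontier [0–3 10, 2–3 17, 1–3 21, 4–5 4, 1–4 10, 0–4 14, 2–4 15] → take 4–5 (4); add 5.
Step 3: frontier [0–3 10, 2–3 17, 1–3 21, 1–4 10, 0–4 14, 2–4 15, 0–5 2, 1–5 6, 2–5 11] → take 0–5 (2); add 0.
Step 4: frontier [0–2 16, 0–1 25, 2–3 17, 1–3 21, 1–4 10, 2–4 15, 1–5 6, 2–5 11] → take 1–5 (6); add 1.
Step 5: frontier [0–2 16, 1–2 23, 2–3 17, 2–4 15, 2–5 11] → take 2–5 (11); add 2.
MST edges: 3–4, 4–5, 0–5, 1–5, 2–5; total weight 7+4+2+6+11 = 30.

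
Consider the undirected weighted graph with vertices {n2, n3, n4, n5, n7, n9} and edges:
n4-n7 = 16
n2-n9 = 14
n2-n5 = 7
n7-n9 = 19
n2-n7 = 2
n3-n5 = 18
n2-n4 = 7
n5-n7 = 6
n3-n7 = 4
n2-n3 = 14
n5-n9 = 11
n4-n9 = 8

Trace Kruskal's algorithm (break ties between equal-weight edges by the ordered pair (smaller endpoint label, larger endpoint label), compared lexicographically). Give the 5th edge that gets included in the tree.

n4-n9

Kruskal: consider edges lightest-first.
n2-n7 (2): add — endpoints in different components.
n3-n7 (4): add — endpoints in different components.
n5-n7 (6): add — endpoints in different components.
n2-n4 (7): add — endpoints in different components.
n2-n5 (7): skip — n5 and n2 already connected.
n4-n9 (8): add — endpoints in different components.
The 5th edge added is n4-n9.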